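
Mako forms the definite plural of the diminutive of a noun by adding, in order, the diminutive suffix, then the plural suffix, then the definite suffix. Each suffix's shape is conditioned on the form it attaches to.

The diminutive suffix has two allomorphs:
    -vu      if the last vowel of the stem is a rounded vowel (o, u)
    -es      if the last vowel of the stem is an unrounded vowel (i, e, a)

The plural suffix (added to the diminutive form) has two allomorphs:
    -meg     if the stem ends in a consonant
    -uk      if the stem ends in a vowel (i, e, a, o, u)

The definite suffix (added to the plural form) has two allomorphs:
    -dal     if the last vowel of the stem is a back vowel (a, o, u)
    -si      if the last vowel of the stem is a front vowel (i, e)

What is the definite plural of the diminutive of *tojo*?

*tojo*: last vowel = /o/, a rounded vowel → -vu → *tojovu*.
The diminutive form *tojovu*: final sound = /u/, a vowel → -uk → *tojovuuk*.
The plural form *tojovuuk*: last vowel = /u/, a back vowel → -dal → *tojovuukdal*.

tojovuukdal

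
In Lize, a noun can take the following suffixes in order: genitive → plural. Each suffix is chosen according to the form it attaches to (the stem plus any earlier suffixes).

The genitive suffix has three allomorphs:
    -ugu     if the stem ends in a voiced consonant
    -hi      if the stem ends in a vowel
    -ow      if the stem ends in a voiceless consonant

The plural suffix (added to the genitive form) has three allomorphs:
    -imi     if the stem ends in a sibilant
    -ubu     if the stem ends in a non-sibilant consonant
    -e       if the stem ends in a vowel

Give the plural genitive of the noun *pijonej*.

pijonejugue

Since the final sound of *pijonej* is /j/ (a voiced consonant), it takes -ugu, giving *pijonejugu*.
The genitive form *pijonejugu* — final sound /u/ (a vowel) → -e → *pijonejugue*.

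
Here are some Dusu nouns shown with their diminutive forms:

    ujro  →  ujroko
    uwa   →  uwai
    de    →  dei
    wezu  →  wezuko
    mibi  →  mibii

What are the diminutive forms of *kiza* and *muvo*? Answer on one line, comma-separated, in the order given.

The alternation tracks the last vowel of the stem — -ko when the last vowel of the stem is a rounded vowel (*ujro*, *wezu*); -i when the last vowel of the stem is an unrounded vowel (*uwa*, *de*, *mibi*).
Since the last vowel of *kiza* is /a/ (an unrounded vowel), it takes -i, giving *kizai*.
*muvo*: last vowel = /o/, a rounded vowel → -ko → *muvoko*.

kizai, muvoko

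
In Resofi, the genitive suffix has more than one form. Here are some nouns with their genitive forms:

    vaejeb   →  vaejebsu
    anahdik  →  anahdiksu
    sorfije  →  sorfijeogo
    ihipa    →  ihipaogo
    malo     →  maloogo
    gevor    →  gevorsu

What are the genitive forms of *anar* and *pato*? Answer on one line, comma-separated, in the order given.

anarsu, patoogo

The pattern is consonant vs. vowel: -su when the stem ends in a consonant (*vaejeb*, *anahdik*, *gevor*); -ogo when the stem ends in a vowel (*sorfije*, *ihipa*, *malo*).
The final sound of *anar* is /r/, which is a consonant, so the suffix is -su, giving *anarsu*.
*pato*: final sound = /o/, a vowel → -ogo → *patoogo*.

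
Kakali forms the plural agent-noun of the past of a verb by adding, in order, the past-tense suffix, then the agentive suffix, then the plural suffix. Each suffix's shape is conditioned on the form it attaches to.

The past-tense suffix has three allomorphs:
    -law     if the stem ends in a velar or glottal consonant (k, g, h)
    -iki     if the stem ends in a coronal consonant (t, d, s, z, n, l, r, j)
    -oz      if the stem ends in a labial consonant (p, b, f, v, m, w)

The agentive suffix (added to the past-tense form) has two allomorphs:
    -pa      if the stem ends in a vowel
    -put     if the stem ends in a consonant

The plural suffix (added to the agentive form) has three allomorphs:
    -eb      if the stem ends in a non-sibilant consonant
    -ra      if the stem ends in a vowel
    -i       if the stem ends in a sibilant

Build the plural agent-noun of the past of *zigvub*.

zigvubozputeb

*zigvub*: final consonant = /b/, labial → -oz → *zigvuboz*.
The past-tense form *zigvuboz* — final sound /z/ (a consonant) → -put → *zigvubozput*.
The final sound of the agentive form *zigvubozput* is /t/, which is a non-sibilant consonant, so the plural suffix is -eb, giving *zigvubozputeb*.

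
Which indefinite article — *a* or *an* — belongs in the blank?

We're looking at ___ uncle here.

an

The indefinite article is chosen by the initial *sound* of the following word, not its spelling.
*uncle* begins with the sound /ʌ/ (u pronounced /ʌ/) — a vowel sound.
So the article is *an*: We're looking at an uncle here.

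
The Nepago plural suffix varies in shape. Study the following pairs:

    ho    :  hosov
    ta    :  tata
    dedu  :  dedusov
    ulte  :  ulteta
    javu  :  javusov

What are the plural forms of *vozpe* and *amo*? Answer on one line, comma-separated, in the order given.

The pattern is rounding harmony: -sov when the last vowel of the stem is a rounded vowel (*ho*, *dedu*, *javu*); -ta when the last vowel of the stem is an unrounded vowel (*ta*, *ulte*).
*vozpe* — last vowel /e/ (an unrounded vowel) → -ta → *vozpeta*.
*amo*: last vowel = /o/, a rounded vowel → -sov → *amosov*.

vozpeta, amosov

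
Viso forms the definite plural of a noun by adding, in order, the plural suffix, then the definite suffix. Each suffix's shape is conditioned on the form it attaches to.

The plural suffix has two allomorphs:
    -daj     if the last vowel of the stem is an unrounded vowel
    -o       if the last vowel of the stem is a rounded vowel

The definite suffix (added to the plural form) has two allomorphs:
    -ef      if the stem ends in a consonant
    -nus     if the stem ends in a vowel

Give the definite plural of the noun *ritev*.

ritevdajef

The last vowel of *ritev* is /e/, which is an unrounded vowel, so the plural suffix is -daj, giving *ritevdaj*.
The final sound of the plural form *ritevdaj* is /j/, which is a consonant, so the definite suffix is -ef, giving *ritevdajef*.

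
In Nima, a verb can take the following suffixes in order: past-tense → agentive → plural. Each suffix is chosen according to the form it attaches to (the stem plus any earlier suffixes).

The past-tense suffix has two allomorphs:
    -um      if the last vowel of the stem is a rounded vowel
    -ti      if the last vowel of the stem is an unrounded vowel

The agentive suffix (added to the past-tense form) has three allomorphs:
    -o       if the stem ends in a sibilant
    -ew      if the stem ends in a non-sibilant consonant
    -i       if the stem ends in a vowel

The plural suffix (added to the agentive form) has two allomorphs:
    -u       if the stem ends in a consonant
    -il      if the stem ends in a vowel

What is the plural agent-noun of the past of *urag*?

uragtiiil

Since the last vowel of *urag* is /a/ (an unrounded vowel), it takes -ti, giving *uragti*.
The past-tense form *uragti* — final sound /i/ (a vowel) → -i → *uragtii*.
The agentive form *uragtii* — final sound /i/ (a vowel) → -il → *uragtiiil*.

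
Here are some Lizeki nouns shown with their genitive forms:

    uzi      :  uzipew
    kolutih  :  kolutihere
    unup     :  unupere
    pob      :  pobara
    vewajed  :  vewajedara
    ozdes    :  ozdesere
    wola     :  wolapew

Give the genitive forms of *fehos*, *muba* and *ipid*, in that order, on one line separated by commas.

The pattern is voicing of the final sound: -ere when the stem ends in a voiceless consonant (*kolutih*, *unup*, *ozdes*); -ara when the stem ends in a voiced consonant (*pob*, *vewajed*); -pew when the stem ends in a vowel (*uzi*, *wola*).
*fehos*: final sound = /s/, a voiceless consonant → -ere → *fehosere*.
*muba* — final sound /a/ (a vowel) → -pew → *mubapew*.
Since the final sound of *ipid* is /d/ (a voiced consonant), it takes -ara, giving *ipidara*.

fehosere, mubapew, ipidara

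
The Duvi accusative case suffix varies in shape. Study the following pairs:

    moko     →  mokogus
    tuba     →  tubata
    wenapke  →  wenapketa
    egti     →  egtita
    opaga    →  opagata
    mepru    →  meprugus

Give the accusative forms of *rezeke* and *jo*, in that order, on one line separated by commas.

rezeketa, jogus

The pattern is rounding harmony: -gus when the last vowel of the stem is a rounded vowel (*moko*, *mepru*); -ta when the last vowel of the stem is an unrounded vowel (*tuba*, *wenapke*, *egti*, *opaga*).
*rezeke*: last vowel = /e/, an unrounded vowel → -ta → *rezeketa*.
*jo*: last vowel = /o/, a rounded vowel → -gus → *jogus*.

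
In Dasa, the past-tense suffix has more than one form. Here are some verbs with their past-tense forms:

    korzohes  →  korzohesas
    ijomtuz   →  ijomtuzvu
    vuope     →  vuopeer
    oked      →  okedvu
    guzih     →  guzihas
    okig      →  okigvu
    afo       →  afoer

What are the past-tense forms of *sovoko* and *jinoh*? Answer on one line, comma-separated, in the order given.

sovokoer, jinohas

The alternation tracks the final sound of the stem — -as when the stem ends in a voiceless consonant (*korzohes*, *guzih*); -vu when the stem ends in a voiced consonant (*ijomtuz*, *oked*, *okig*); -er when the stem ends in a vowel (*vuope*, *afo*).
*sovoko*: final sound = /o/, a vowel → -er → *sovokoer*.
*jinoh*: final sound = /h/, a voiceless consonant → -as → *jinohas*.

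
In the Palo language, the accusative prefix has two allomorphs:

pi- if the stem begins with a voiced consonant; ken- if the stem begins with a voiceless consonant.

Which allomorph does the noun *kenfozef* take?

The first consonant of *kenfozef* is /k/, which is voiceless, so the prefix is ken-.

ken-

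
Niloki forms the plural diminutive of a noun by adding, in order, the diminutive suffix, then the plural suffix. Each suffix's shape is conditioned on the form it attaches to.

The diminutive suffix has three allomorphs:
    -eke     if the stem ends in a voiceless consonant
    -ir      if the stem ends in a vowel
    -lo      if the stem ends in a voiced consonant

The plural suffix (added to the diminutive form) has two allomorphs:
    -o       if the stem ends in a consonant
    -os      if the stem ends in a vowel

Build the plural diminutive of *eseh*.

esehekeos

*eseh* — final sound /h/ (a voiceless consonant) → -eke → *eseheke*.
The diminutive form *eseheke*: final sound = /e/, a vowel → -os → *esehekeos*.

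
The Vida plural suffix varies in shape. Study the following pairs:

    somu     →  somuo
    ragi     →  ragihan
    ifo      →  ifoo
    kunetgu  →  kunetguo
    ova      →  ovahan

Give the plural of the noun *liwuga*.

liwugahan

The suffix is conditioned by the last vowel: -o when the last vowel of the stem is a rounded vowel (*somu*, *ifo*, *kunetgu*); -han when the last vowel of the stem is an unrounded vowel (*ragi*, *ova*).
*liwuga*: last vowel = /a/, an unrounded vowel → -han → *liwugahan*.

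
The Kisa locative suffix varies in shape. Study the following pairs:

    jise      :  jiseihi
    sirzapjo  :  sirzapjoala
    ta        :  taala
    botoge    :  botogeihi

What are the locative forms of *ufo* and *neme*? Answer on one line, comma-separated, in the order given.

ufoala, nemeihi

The pattern is front/back vowel harmony: -ihi when the last vowel of the stem is a front vowel (*jise*, *botoge*); -ala when the last vowel of the stem is a back vowel (*sirzapjo*, *ta*).
*ufo* — last vowel /o/ (a back vowel) → -ala → *ufoala*.
The last vowel of *neme* is /e/, which is a front vowel, so the suffix is -ihi, giving *nemeihi*.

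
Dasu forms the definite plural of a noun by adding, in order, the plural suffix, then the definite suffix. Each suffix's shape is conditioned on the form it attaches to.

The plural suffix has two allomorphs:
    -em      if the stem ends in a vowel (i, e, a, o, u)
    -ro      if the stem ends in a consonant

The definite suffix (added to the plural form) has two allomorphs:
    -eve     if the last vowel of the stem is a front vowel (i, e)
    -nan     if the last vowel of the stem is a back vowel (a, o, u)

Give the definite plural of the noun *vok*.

*vok* — final sound /k/ (a consonant) → -ro → *vokro*.
The last vowel of the plural form *vokro* is /o/, which is a back vowel, so the definite suffix is -nan, giving *vokronan*.

vokronan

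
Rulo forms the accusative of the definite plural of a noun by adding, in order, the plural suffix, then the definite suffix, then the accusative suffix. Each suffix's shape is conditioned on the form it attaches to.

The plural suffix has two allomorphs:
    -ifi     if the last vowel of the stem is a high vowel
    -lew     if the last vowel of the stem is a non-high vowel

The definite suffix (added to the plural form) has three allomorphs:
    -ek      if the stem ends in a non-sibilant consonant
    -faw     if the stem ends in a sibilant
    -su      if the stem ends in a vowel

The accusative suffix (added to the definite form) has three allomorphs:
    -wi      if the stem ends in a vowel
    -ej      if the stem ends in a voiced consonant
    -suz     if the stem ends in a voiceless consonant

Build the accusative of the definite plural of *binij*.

binijifisuwi

Since the last vowel of *binij* is /i/ (a high vowel), it takes -ifi, giving *binijifi*.
Since the final sound of the plural form *binijifi* is /i/ (a vowel), it takes -su, giving *binijifisu*.
Since the final sound of the definite form *binijifisu* is /u/ (a vowel), it takes -wi, giving *binijifisuwi*.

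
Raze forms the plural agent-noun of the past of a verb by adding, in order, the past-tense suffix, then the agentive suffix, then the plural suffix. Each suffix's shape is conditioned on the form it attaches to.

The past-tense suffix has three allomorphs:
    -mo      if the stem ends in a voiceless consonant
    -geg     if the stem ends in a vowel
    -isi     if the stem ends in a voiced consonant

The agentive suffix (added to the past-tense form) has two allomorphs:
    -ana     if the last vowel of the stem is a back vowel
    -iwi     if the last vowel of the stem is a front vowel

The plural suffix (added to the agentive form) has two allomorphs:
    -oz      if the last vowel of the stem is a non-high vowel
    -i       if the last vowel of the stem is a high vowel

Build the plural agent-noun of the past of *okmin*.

okminisiiwii

The final sound of *okmin* is /n/, which is a voiced consonant, so the past-tense suffix is -isi, giving *okminisi*.
The last vowel of the past-tense form *okminisi* is /i/, which is a front vowel, so the agentive suffix is -iwi, giving *okminisiiwi*.
The last vowel of the agentive form *okminisiiwi* is /i/, which is a high vowel, so the plural suffix is -i, giving *okminisiiwii*.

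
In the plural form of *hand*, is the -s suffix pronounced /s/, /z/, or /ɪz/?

/z/

The stem *hand* ends in a voiced non-sibilant sound.
The plural suffix surfaces as /ɪz/ after sibilants, /s/ after other voiceless consonants, and /z/ after other voiced sounds.
So the plural -s on *hand* is pronounced /z/.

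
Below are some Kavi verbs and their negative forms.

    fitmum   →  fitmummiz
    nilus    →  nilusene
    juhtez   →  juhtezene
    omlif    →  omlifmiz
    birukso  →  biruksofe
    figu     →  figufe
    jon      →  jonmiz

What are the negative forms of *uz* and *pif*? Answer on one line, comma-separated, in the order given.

uzene, pifmiz

The alternation tracks the final sound of the stem — -ene when the stem ends in a sibilant (*nilus*, *juhtez*); -miz when the stem ends in a non-sibilant consonant (*fitmum*, *omlif*, *jon*); -fe when the stem ends in a vowel (*birukso*, *figu*).
The final sound of *uz* is /z/, which is a sibilant, so the suffix is -ene, giving *uzene*.
The final sound of *pif* is /f/, which is a non-sibilant consonant, so the suffix is -miz, giving *pifmiz*.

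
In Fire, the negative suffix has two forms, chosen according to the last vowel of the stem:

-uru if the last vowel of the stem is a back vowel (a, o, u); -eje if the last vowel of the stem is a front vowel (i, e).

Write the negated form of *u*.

*u* — last vowel /u/ (a back vowel) → -uru → *uuru*.

uuru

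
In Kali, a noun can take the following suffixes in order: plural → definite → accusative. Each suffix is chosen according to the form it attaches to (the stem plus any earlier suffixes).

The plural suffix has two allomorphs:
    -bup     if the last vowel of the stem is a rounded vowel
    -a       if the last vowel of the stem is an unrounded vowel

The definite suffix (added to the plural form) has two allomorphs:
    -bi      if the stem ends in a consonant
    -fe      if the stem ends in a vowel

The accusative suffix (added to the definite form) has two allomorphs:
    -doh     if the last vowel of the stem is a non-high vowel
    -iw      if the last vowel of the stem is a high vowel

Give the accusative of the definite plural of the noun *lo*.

*lo*: last vowel = /o/, a rounded vowel → -bup → *lobup*.
Since the final sound of the plural form *lobup* is /p/ (a consonant), it takes -bi, giving *lobupbi*.
The definite form *lobupbi*: last vowel = /i/, a high vowel → -iw → *lobupbiiw*.

lobupbiiw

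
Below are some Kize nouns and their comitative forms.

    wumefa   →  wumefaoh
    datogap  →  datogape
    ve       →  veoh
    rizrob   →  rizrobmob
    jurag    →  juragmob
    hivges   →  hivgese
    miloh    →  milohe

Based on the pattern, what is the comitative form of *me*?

meoh

Looking at the final sound of each stem: -e when the stem ends in a voiceless consonant (*datogap*, *hivges*, *miloh*); -mob when the stem ends in a voiced consonant (*rizrob*, *jurag*); -oh when the stem ends in a vowel (*wumefa*, *ve*).
The final sound of *me* is /e/, which is a vowel, so the suffix is -oh, giving *meoh*.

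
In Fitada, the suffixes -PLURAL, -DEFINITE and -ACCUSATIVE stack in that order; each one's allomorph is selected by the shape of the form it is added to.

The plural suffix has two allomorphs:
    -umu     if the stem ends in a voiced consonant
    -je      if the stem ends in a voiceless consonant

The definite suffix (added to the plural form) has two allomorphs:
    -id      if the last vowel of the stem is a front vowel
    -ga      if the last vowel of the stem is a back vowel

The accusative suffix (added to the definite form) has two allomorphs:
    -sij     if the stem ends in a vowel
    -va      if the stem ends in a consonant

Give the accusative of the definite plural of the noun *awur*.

The final consonant of *awur* is /r/, which is voiced, so the plural suffix is -umu, giving *awurumu*.
The last vowel of the plural form *awurumu* is /u/, which is a back vowel, so the definite suffix is -ga, giving *awurumuga*.
Since the final sound of the definite form *awurumuga* is /a/ (a vowel), it takes -sij, giving *awurumugasij*.

awurumugasij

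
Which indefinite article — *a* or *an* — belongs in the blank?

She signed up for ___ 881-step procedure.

an

The indefinite article is chosen by the initial *sound* of the following word, not its spelling.
The number *881* is spoken "eight hundred …", beginning with /eɪt/ — a vowel sound.
So the article is *an*: She signed up for an 881-step procedure.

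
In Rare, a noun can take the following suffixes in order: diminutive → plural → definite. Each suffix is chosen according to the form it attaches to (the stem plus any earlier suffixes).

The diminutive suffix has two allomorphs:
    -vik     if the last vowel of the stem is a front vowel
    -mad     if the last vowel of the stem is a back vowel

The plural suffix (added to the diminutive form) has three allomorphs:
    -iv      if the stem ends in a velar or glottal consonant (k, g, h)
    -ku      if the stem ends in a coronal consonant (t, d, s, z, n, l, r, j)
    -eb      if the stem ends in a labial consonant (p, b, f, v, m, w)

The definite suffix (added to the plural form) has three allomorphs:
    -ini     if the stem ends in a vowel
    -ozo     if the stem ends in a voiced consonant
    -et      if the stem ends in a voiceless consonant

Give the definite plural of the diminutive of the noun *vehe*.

vehevikivozo

*vehe* — last vowel /e/ (a front vowel) → -vik → *vehevik*.
The diminutive form *vehevik* — final consonant /k/ (velar/glottal) → -iv → *vehevikiv*.
The plural form *vehevikiv* — final sound /v/ (a voiced consonant) → -ozo → *vehevikivozo*.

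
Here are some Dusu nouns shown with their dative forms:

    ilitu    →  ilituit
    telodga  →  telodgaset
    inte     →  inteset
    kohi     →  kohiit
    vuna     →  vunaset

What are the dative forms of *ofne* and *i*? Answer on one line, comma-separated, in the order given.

ofneset, iit

The alternation tracks the last vowel of the stem — -it when the last vowel of the stem is a high vowel (*ilitu*, *kohi*); -set when the last vowel of the stem is a non-high vowel (*telodga*, *inte*, *vuna*).
*ofne* — last vowel /e/ (a non-high vowel) → -set → *ofneset*.
*i* — last vowel /i/ (a high vowel) → -it → *iit*.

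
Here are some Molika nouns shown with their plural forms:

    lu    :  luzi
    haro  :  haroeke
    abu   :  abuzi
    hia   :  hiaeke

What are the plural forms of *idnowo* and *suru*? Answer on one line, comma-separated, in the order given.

The alternation tracks the last vowel of the stem — -zi when the last vowel of the stem is a high vowel (*lu*, *abu*); -eke when the last vowel of the stem is a non-high vowel (*haro*, *hia*).
*idnowo*: last vowel = /o/, a non-high vowel → -eke → *idnowoeke*.
*suru*: last vowel = /u/, a high vowel → -zi → *suruzi*.

idnowoeke, suruzi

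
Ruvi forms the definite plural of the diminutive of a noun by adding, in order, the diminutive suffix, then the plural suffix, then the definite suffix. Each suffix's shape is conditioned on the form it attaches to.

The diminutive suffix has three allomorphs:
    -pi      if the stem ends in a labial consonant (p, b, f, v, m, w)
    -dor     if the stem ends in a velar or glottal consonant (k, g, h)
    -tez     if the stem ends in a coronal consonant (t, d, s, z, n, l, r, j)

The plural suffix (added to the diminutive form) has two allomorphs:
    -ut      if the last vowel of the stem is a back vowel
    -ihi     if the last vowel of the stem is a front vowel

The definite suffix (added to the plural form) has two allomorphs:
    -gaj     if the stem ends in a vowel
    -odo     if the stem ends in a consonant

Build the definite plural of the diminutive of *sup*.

*sup* — final consonant /p/ (labial) → -pi → *suppi*.
Since the last vowel of the diminutive form *suppi* is /i/ (a front vowel), it takes -ihi, giving *suppiihi*.
The final sound of the plural form *suppiihi* is /i/, which is a vowel, so the definite suffix is -gaj, giving *suppiihigaj*.

suppiihigaj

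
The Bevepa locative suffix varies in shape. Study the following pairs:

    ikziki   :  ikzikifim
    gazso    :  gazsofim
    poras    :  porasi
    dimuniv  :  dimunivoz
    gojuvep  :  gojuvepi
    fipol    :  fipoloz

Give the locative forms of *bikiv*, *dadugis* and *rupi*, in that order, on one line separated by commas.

bikivoz, dadugisi, rupifim

The pattern is voicing of the final sound: -i when the stem ends in a voiceless consonant (*poras*, *gojuvep*); -oz when the stem ends in a voiced consonant (*dimuniv*, *fipol*); -fim when the stem ends in a vowel (*ikziki*, *gazso*).
The final sound of *bikiv* is /v/, which is a voiced consonant, so the suffix is -oz, giving *bikivoz*.
*dadugis* — final sound /s/ (a voiceless consonant) → -i → *dadugisi*.
Since the final sound of *rupi* is /i/ (a vowel), it takes -fim, giving *rupifim*.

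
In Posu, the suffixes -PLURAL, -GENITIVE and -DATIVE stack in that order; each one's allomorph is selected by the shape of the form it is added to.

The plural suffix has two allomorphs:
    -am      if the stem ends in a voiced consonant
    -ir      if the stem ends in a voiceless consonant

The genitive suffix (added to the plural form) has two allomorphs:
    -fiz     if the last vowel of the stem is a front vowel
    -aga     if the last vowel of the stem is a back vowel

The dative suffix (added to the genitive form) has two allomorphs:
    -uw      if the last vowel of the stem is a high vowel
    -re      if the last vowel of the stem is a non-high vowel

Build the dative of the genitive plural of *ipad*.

Since the final consonant of *ipad* is /d/ (voiced), it takes -am, giving *ipadam*.
The last vowel of the plural form *ipadam* is /a/, which is a back vowel, so the genitive suffix is -aga, giving *ipadamaga*.
The last vowel of the genitive form *ipadamaga* is /a/, which is a non-high vowel, so the dative suffix is -re, giving *ipadamagare*.

ipadamagare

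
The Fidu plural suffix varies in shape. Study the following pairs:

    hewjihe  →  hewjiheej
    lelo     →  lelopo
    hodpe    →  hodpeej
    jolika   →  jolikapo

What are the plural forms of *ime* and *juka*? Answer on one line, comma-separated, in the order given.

imeej, jukapo

The alternation tracks the last vowel of the stem — -ej when the last vowel of the stem is a front vowel (*hewjihe*, *hodpe*); -po when the last vowel of the stem is a back vowel (*lelo*, *jolika*).
*ime*: last vowel = /e/, a front vowel → -ej → *imeej*.
Since the last vowel of *juka* is /a/ (a back vowel), it takes -po, giving *jukapo*.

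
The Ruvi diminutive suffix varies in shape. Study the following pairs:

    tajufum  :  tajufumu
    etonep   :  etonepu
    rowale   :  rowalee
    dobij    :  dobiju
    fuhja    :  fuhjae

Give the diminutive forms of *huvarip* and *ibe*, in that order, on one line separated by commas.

huvaripu, ibee

Looking at the final sound of each stem: -u when the stem ends in a consonant (*tajufum*, *etonep*, *dobij*); -e when the stem ends in a vowel (*rowale*, *fuhja*).
*huvarip* — final sound /p/ (a consonant) → -u → *huvaripu*.
*ibe* — final sound /e/ (a vowel) → -e → *ibee*.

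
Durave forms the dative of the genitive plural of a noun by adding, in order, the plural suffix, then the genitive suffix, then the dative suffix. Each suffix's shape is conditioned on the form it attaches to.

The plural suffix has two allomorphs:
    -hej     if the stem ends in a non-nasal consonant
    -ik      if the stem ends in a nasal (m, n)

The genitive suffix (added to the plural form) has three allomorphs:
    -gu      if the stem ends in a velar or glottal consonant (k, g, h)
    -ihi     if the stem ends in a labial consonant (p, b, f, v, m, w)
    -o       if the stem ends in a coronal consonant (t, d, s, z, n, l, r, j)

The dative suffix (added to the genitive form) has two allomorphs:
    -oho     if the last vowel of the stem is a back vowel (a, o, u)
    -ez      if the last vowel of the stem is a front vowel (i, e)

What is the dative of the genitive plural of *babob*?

babobhejooho

*babob* — final consonant /b/ (non-nasal) → -hej → *babobhej*.
The plural form *babobhej* — final consonant /j/ (coronal) → -o → *babobhejo*.
The genitive form *babobhejo* — last vowel /o/ (a back vowel) → -oho → *babobhejooho*.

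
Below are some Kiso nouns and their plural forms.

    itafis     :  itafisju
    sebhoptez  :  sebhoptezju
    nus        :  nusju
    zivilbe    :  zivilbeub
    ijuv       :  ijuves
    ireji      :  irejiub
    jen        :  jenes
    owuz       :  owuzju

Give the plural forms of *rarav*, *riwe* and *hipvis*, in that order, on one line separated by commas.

raraves, riweub, hipvisju

The alternation tracks the final sound of the stem — -ju when the stem ends in a sibilant (*itafis*, *sebhoptez*, *nus*, *owuz*); -es when the stem ends in a non-sibilant consonant (*ijuv*, *jen*); -ub when the stem ends in a vowel (*zivilbe*, *ireji*).
*rarav* — final sound /v/ (a non-sibilant consonant) → -es → *raraves*.
Since the final sound of *riwe* is /e/ (a vowel), it takes -ub, giving *riweub*.
*hipvis*: final sound = /s/, a sibilant → -ju → *hipvisju*.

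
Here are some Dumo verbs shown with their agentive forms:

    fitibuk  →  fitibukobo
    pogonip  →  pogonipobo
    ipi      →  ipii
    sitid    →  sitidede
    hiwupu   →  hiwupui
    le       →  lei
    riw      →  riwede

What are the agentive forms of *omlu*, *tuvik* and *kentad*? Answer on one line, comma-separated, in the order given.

omlui, tuvikobo, kentadede

The pattern is voicing of the final sound: -obo when the stem ends in a voiceless consonant (*fitibuk*, *pogonip*); -ede when the stem ends in a voiced consonant (*sitid*, *riw*); -i when the stem ends in a vowel (*ipi*, *hiwupu*, *le*).
Since the final sound of *omlu* is /u/ (a vowel), it takes -i, giving *omlui*.
*tuvik*: final sound = /k/, a voiceless consonant → -obo → *tuvikobo*.
The final sound of *kentad* is /d/, which is a voiced consonant, so the suffix is -ede, giving *kentadede*.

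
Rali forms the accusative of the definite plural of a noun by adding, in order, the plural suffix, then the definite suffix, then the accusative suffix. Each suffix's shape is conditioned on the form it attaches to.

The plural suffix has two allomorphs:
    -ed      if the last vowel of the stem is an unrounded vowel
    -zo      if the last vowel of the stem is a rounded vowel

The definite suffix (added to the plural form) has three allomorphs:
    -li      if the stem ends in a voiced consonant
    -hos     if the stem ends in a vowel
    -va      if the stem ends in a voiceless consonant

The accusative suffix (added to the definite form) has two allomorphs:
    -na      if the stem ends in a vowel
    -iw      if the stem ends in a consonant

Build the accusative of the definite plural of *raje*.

rajeedlina

*raje* — last vowel /e/ (an unrounded vowel) → -ed → *rajeed*.
The plural form *rajeed* — final sound /d/ (a voiced consonant) → -li → *rajeedli*.
The definite form *rajeedli*: final sound = /i/, a vowel → -na → *rajeedlina*.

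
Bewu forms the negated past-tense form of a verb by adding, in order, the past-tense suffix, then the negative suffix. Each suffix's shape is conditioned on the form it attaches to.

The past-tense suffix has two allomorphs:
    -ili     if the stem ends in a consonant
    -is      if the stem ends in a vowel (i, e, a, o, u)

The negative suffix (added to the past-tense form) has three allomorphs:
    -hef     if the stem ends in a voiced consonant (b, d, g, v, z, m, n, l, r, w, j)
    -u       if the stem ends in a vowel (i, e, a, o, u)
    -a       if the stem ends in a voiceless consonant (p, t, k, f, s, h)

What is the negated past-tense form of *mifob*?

Since the final sound of *mifob* is /b/ (a consonant), it takes -ili, giving *mifobili*.
The final sound of the past-tense form *mifobili* is /i/, which is a vowel, so the negative suffix is -u, giving *mifobiliu*.

mifobiliu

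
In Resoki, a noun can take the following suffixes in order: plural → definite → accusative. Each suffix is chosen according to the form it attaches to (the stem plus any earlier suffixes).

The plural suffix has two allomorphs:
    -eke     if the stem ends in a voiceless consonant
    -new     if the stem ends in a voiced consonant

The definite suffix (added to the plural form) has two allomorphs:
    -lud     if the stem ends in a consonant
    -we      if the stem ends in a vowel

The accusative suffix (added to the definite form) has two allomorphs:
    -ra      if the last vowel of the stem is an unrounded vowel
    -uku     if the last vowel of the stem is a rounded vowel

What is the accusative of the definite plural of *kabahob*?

Since the final consonant of *kabahob* is /b/ (voiced), it takes -new, giving *kabahobnew*.
The plural form *kabahobnew* — final sound /w/ (a consonant) → -lud → *kabahobnewlud*.
The definite form *kabahobnewlud* — last vowel /u/ (a rounded vowel) → -uku → *kabahobnewluduku*.

kabahobnewluduku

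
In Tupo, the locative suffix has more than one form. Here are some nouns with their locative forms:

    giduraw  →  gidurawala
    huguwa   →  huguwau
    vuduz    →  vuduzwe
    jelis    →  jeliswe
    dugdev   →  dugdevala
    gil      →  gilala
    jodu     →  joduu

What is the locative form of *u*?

Looking at the final sound of each stem: -we when the stem ends in a sibilant (*vuduz*, *jelis*); -ala when the stem ends in a non-sibilant consonant (*giduraw*, *dugdev*, *gil*); -u when the stem ends in a vowel (*huguwa*, *jodu*).
*u* — final sound /u/ (a vowel) → -u → *uu*.

uu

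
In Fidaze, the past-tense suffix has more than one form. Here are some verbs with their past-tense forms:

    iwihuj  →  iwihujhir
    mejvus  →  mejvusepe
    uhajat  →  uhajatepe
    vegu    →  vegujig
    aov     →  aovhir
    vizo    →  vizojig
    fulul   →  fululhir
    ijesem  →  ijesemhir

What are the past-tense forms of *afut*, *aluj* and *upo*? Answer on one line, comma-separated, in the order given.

afutepe, alujhir, upojig

Looking at the final sound of each stem: -epe when the stem ends in a voiceless consonant (*mejvus*, *uhajat*); -hir when the stem ends in a voiced consonant (*iwihuj*, *aov*, *fulul*, *ijesem*); -jig when the stem ends in a vowel (*vegu*, *vizo*).
*afut*: final sound = /t/, a voiceless consonant → -epe → *afutepe*.
*aluj*: final sound = /j/, a voiced consonant → -hir → *alujhir*.
*upo* — final sound /o/ (a vowel) → -jig → *upojig*.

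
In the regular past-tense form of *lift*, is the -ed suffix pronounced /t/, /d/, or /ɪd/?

/ɪd/

The stem *lift* ends in /t/ or /d/.
The -ed suffix is realized as /ɪd/ after /t, d/; as /t/ after other voiceless consonants; and as /d/ after other voiced sounds.
So -ed on *lift* is pronounced /ɪd/.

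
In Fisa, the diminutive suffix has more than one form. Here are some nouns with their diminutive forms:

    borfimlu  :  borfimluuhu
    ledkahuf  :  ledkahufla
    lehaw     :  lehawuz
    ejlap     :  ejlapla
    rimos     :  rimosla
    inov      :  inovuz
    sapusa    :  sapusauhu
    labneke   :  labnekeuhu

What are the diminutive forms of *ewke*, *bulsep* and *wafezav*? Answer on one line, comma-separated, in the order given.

The pattern is voicing of the final sound: -la when the stem ends in a voiceless consonant (*ledkahuf*, *ejlap*, *rimos*); -uz when the stem ends in a voiced consonant (*lehaw*, *inov*); -uhu when the stem ends in a vowel (*borfimlu*, *sapusa*, *labneke*).
*ewke* — final sound /e/ (a vowel) → -uhu → *ewkeuhu*.
The final sound of *bulsep* is /p/, which is a voiceless consonant, so the suffix is -la, giving *bulsepla*.
Since the final sound of *wafezav* is /v/ (a voiced consonant), it takes -uz, giving *wafezavuz*.

ewkeuhu, bulsepla, wafezavuz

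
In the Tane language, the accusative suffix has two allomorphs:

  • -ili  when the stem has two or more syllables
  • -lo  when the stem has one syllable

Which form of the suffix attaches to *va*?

-lo

*va* has one syllable, so the suffix is -lo.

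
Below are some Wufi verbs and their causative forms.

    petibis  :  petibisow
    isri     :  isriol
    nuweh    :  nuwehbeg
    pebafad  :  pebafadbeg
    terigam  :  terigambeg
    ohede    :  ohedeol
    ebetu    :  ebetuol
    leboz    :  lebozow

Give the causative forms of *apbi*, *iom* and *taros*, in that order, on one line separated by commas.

apbiol, iombeg, tarosow

The pattern is sibilance of the final sound: -ow when the stem ends in a sibilant (*petibis*, *leboz*); -beg when the stem ends in a non-sibilant consonant (*nuweh*, *pebafad*, *terigam*); -ol when the stem ends in a vowel (*isri*, *ohede*, *ebetu*).
*apbi* — final sound /i/ (a vowel) → -ol → *apbiol*.
*iom*: final sound = /m/, a non-sibilant consonant → -beg → *iombeg*.
The final sound of *taros* is /s/, which is a sibilant, so the suffix is -ow, giving *tarosow*.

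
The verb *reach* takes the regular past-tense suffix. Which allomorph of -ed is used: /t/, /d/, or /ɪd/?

/t/

The stem *reach* ends in a voiceless consonant other than /t/.
The -ed suffix is realized as /ɪd/ after /t, d/; as /t/ after other voiceless consonants; and as /d/ after other voiced sounds.
So -ed on *reach* is pronounced /t/.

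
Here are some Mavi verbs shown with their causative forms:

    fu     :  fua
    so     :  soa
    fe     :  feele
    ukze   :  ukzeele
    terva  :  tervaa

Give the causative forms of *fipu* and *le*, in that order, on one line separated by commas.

fipua, leele

The pattern is front/back vowel harmony: -ele when the last vowel of the stem is a front vowel (*fe*, *ukze*); -a when the last vowel of the stem is a back vowel (*fu*, *so*, *terva*).
The last vowel of *fipu* is /u/, which is a back vowel, so the suffix is -a, giving *fipua*.
The last vowel of *le* is /e/, which is a front vowel, so the suffix is -ele, giving *leele*.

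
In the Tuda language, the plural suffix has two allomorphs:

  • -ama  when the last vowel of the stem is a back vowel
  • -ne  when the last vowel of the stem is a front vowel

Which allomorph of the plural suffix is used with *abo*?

-ama

*abo* — last vowel /o/ (a back vowel) → -ama.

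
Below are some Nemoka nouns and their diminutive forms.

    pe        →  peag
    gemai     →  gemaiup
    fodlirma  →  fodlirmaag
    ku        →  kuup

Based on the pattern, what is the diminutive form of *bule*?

Looking at the last vowel of each stem: -up when the last vowel of the stem is a high vowel (*gemai*, *ku*); -ag when the last vowel of the stem is a non-high vowel (*pe*, *fodlirma*).
*bule* — last vowel /e/ (a non-high vowel) → -ag → *buleag*.

buleag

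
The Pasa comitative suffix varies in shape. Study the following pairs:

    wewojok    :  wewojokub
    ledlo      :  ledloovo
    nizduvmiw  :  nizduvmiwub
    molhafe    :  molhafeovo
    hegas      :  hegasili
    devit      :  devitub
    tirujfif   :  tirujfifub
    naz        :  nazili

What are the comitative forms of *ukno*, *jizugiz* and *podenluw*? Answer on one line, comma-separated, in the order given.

uknoovo, jizugizili, podenluwub

The alternation tracks the final sound of the stem — -ili when the stem ends in a sibilant (*hegas*, *naz*); -ub when the stem ends in a non-sibilant consonant (*wewojok*, *nizduvmiw*, *devit*, *tirujfif*); -ovo when the stem ends in a vowel (*ledlo*, *molhafe*).
*ukno*: final sound = /o/, a vowel → -ovo → *uknoovo*.
*jizugiz* — final sound /z/ (a sibilant) → -ili → *jizugizili*.
*podenluw* — final sound /w/ (a non-sibilant consonant) → -ub → *podenluwub*.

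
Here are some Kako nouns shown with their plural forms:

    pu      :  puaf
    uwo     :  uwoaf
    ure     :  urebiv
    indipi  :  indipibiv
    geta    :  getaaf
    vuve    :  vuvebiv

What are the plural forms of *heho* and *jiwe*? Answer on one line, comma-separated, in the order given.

Looking at the last vowel of each stem: -biv when the last vowel of the stem is a front vowel (*ure*, *indipi*, *vuve*); -af when the last vowel of the stem is a back vowel (*pu*, *uwo*, *geta*).
Since the last vowel of *heho* is /o/ (a back vowel), it takes -af, giving *hehoaf*.
Since the last vowel of *jiwe* is /e/ (a front vowel), it takes -biv, giving *jiwebiv*.

hehoaf, jiwebiv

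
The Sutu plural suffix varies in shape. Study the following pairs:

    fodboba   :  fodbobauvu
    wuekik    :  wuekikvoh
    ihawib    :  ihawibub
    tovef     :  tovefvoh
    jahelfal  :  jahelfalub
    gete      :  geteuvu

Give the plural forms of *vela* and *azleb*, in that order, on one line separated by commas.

velauvu, azlebub

The suffix is conditioned by the final sound: -voh when the stem ends in a voiceless consonant (*wuekik*, *tovef*); -ub when the stem ends in a voiced consonant (*ihawib*, *jahelfal*); -uvu when the stem ends in a vowel (*fodboba*, *gete*).
The final sound of *vela* is /a/, which is a vowel, so the suffix is -uvu, giving *velauvu*.
Since the final sound of *azleb* is /b/ (a voiced consonant), it takes -ub, giving *azlebub*.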